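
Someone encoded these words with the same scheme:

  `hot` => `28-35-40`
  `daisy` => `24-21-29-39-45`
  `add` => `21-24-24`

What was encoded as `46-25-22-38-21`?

zebra

h is letter #8 and maps to 28: an offset of 20. Letters become their 1-based position plus 20 (so a→21, b→22, …).
Reversing it on 46-25-22-38-21: 46→(46−20)÷1=26=z, 25→(25−20)÷1=5=e, 22→(22−20)÷1=2=b, 38→(38−20)÷1=18=r, 21→(21−20)÷1=1=a.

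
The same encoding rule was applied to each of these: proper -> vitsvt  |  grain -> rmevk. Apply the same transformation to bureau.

yeivyf

The output letters match the input read backwards, each shifted +4: proper reversed is reporp. Two steps: reverse the string, then apply a Caesar shift of +4.
For bureau: reverse → uaerub; then shift: u+4=y, a+4=e, e+4=i, r+4=v, u+4=y, b+4=f.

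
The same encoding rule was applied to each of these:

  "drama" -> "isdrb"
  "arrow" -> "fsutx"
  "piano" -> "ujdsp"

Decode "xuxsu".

Shifts by position in drama: pos 0: d→i (+5), pos 1: r→s (+1), pos 2: a→d (+3), pos 3: m→r (+5), pos 4: a→b (+1) — repeating every 3. The shifts repeat in a cycle of length 3: positions 0,1,… shift by +5, +1, +3, then the pattern repeats.
Undoing it on xuxsu: x−5=s, u−1=t, x−3=u, s−5=n, u−1=t.

stunt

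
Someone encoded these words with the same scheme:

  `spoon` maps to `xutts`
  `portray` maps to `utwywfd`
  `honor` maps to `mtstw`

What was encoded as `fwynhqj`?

Compare letters: s→x is +5, p→u is +5, o→t is +5 — a constant shift. Each letter is shifted forward by 5 in the alphabet (a Caesar shift of +5).
Reversing it on fwynhqj: f−5=a, w−5=r, y−5=t, n−5=i, h−5=c, q−5=l, j−5=e.

article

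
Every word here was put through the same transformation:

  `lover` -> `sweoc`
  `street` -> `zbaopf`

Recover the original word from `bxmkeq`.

Letter i (0-indexed) is shifted by i+7, so successive shifts are 7, 8, 9, ….
Decoding bxmkeq: b−7=u, x−8=p, m−9=d, k−10=a, e−11=t, q−12=e.

update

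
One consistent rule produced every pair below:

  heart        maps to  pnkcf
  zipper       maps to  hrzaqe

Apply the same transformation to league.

tnkrgr

In heart: h→p is +8, e→n is +9, a→k is +10, r→c is +11 — the shift increases by 1 each position. Letter i (0-indexed) is shifted by i+8, so successive shifts are 8, 9, 10, ….
Applying it to league: l+8=t, e+9=n, a+10=k, g+11=r, u+12=g, e+13=r.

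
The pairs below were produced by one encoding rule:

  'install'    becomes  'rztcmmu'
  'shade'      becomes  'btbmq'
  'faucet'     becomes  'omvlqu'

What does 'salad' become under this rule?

It's a Vigenère-style cipher with numeric key [9,12,1]: position i shifts by key[i mod 3].
Applying it to salad: s+9=b, a+12=m, l+1=m, a+9=j, d+12=p.

bmmjp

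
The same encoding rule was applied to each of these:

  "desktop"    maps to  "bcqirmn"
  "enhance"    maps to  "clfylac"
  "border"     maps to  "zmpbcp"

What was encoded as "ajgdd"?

cliff

It's a constant shift of +24 (ROT24).
Undoing it on ajgdd: a−24=c, j−24=l, g−24=i, d−24=f, d−24=f.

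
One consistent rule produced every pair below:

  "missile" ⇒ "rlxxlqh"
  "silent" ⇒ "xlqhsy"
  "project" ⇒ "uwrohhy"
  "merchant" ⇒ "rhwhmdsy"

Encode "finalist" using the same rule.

Vowels shift forward by 3 and consonants shift forward by 5.
On finalist: f(cons)+5=k, i(vowel)+3=l, n(cons)+5=s, a(vowel)+3=d, l(cons)+5=q, i(vowel)+3=l, s(cons)+5=x, t(cons)+5=y.

klsdqlxy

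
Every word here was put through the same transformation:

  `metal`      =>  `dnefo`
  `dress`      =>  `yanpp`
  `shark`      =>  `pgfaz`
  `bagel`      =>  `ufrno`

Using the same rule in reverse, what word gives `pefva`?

stair

m(12)→d(3) and e(4)→n(13) fit y≡15x+5 (mod 26); the inverse of 15 mod 26 is 7. This is an affine cipher: with a=0,…,z=25, each position x becomes (15x+5) mod 26.
Undoing it on pefva: p(15)→7·(15−5)≡18=s; e(4)→7·(4−5)≡19=t; f(5)→7·(5−5)≡0=a; v(21)→7·(21−5)≡8=i; a(0)→7·(0−5)≡17=r (all mod 26).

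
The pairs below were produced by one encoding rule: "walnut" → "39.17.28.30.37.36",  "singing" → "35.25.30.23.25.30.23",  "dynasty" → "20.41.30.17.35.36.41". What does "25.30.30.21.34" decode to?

Letters become their 1-based position plus 16 (so a→17, b→18, …).
Decoding 25.30.30.21.34: 25→(25−16)÷1=9=i, 30→(30−16)÷1=14=n, 30→(30−16)÷1=14=n, 21→(21−16)÷1=5=e, 34→(34−16)÷1=18=r.

inner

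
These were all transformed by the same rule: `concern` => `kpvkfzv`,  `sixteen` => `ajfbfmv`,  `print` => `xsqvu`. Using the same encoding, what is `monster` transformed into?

upvaumz

Shifts by position in concern: pos 0: c→k (+8), pos 1: o→p (+1), pos 2: n→v (+8), pos 3: c→k (+8), pos 4: e→f (+1), pos 5: r→z (+8) — repeating every 3. It's a Vigenère-style cipher with numeric key [8,1,8]: position i shifts by key[i mod 3].
For monster: m+8=u, o+1=p, n+8=v, s+8=a, t+1=u, e+8=m, r+8=z.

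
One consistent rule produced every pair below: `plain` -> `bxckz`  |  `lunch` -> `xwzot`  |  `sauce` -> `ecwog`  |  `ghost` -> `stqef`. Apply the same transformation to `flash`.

Vowels shift forward by 2 and consonants shift forward by 12.
On flash: f(cons)+12=r, l(cons)+12=x, a(vowel)+2=c, s(cons)+12=e, h(cons)+12=t.

rxcet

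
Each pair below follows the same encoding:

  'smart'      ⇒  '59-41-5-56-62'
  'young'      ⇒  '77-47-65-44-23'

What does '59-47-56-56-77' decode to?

s(#19)→59 and m(#13)→41: differences scale by 3, so n = 3·pos + 2. The formula is n = 3×(alphabet index, a=1) + 2.
Undoing it on 59-47-56-56-77: 59→(59−2)÷3=19=s, 47→(47−2)÷3=15=o, 56→(56−2)÷3=18=r, 56→(56−2)÷3=18=r, 77→(77−2)÷3=25=y.

sorry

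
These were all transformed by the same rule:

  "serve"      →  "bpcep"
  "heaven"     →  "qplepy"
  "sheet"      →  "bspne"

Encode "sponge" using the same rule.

The shifts repeat in a cycle of length 3: positions 0,1,… shift by +9, +11, +11, then the pattern repeats.
On sponge: s+9=b, p+11=a, o+11=z, n+9=w, g+11=r, e+11=p.

bazwrp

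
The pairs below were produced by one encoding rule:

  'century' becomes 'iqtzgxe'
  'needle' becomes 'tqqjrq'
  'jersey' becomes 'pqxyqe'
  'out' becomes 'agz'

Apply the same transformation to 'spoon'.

The shift depends on letter class: consonant c→i is +6, but vowel e→q is +12. Two shifts are in play — +12 for a/e/i/o/u, +6 for every other letter.
For spoon: s(cons)+6=y, p(cons)+6=v, o(vowel)+12=a, o(vowel)+12=a, n(cons)+6=t.

yvaat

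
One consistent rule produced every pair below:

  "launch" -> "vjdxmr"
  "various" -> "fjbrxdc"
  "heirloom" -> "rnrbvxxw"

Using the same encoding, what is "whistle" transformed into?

grrcdvn

Vowels shift forward by 9 and consonants shift forward by 10.
On whistle: w(cons)+10=g, h(cons)+10=r, i(vowel)+9=r, s(cons)+10=c, t(cons)+10=d, l(cons)+10=v, e(vowel)+9=n.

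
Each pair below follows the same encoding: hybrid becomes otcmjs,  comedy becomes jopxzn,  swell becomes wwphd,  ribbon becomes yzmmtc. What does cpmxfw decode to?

lumber

The output letters match the input read backwards, each shifted +11: hybrid reversed is dirbyh. The word is reversed, then every letter is shifted forward by 11.
Reversing it on cpmxfw: shift back: c−11=r, p−11=e, m−11=b, x−11=m, f−11=u, w−11=l → rebmul; then reverse → lumber.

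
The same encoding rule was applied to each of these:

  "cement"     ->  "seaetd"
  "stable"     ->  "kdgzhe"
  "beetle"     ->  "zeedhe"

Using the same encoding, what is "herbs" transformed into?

jerzk

c(2)→s(18) and e(4)→e(4) fit y≡19x+6 (mod 26); the inverse of 19 mod 26 is 11. This is an affine cipher: with a=0,…,z=25, each position x becomes (19x+6) mod 26.
On herbs: h(7)→19·7+6≡9=j; e(4)→19·4+6≡4=e; r(17)→19·17+6≡17=r; b(1)→19·1+6≡25=z; s(18)→19·18+6≡10=k (all mod 26).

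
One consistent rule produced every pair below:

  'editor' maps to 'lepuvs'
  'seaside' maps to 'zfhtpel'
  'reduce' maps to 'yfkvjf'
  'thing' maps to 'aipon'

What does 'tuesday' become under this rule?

Shifts by position in editor: pos 0: e→l (+7), pos 1: d→e (+1), pos 2: i→p (+7), pos 3: t→u (+1) — repeating every 2. It's a Vigenère-style cipher with numeric key [7,1]: position i shifts by key[i mod 2].
On tuesday: t+7=a, u+1=v, e+7=l, s+1=t, d+7=k, a+1=b, y+7=f.

avltkbf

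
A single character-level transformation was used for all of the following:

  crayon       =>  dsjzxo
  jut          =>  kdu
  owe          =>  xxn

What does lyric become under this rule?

mzsrd

The shift depends on letter class: consonant c→d is +1, but vowel a→j is +9. Two shifts are in play — +9 for a/e/i/o/u, +1 for every other letter.
Applying it to lyric: l(cons)+1=m, y(cons)+1=z, r(cons)+1=s, i(vowel)+9=r, c(cons)+1=d.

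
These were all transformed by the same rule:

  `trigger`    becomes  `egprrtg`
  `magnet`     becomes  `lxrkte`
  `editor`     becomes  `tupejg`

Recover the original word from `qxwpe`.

t(19)→e(4) and r(17)→g(6) fit y≡25x+23 (mod 26); the inverse of 25 mod 26 is 25. This is an affine cipher: with a=0,…,z=25, each position x becomes (25x+23) mod 26.
Reversing it on qxwpe: q(16)→25·(16−23)≡7=h; x(23)→25·(23−23)≡0=a; w(22)→25·(22−23)≡1=b; p(15)→25·(15−23)≡8=i; e(4)→25·(4−23)≡19=t (all mod 26).

habit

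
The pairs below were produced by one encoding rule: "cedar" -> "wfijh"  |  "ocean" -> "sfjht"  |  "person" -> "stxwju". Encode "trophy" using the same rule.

The output letters match the input read backwards, each shifted +5: cedar reversed is radec. Two steps: reverse the string, then apply a Caesar shift of +5.
For trophy: reverse → yhport; then shift: y+5=d, h+5=m, p+5=u, o+5=t, r+5=w, t+5=y.

dmutwy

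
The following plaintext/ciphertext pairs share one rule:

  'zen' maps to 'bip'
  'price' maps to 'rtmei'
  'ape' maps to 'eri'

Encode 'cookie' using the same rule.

essmmi

The shift depends on letter class: consonant z→b is +2, but vowel e→i is +4. Two shifts are in play — +4 for a/e/i/o/u, +2 for every other letter.
Applying it to cookie: c(cons)+2=e, o(vowel)+4=s, o(vowel)+4=s, k(cons)+2=m, i(vowel)+4=m, e(vowel)+4=i.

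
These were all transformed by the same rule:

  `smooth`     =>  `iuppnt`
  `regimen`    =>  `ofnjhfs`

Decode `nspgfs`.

reform

The word is reversed, then every letter is shifted forward by 1.
Reversing it on nspgfs: shift back: n−1=m, s−1=r, p−1=o, g−1=f, f−1=e, s−1=r → mrofer; then reverse → reform.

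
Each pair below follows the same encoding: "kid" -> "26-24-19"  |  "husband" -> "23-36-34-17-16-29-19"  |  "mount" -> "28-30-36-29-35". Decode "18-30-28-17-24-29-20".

combine

The number is (letter's place in the alphabet, a=1) + 15.
Decoding 18-30-28-17-24-29-20: 18→(18−15)÷1=3=c, 30→(30−15)÷1=15=o, 28→(28−15)÷1=13=m, 17→(17−15)÷1=2=b, 24→(24−15)÷1=9=i, 29→(29−15)÷1=14=n, 20→(20−15)÷1=5=e.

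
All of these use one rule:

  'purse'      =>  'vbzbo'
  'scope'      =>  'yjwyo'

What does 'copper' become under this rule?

In purse: p→v is +6, u→b is +7, r→z is +8, s→b is +9 — the shift increases by 1 each position. Each letter shifts forward by (position + 6), i.e. 6, 7, 8, … — the shift grows by one for each successive letter.
For copper: c+6=i, o+7=v, p+8=x, p+9=y, e+10=o, r+11=c.

ivxyoc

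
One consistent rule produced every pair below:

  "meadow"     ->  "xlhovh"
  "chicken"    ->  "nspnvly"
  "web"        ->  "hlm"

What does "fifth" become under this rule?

The shift depends on letter class: consonant m→x is +11, but vowel e→l is +7. Vowels shift forward by 7 and consonants shift forward by 11.
Applying it to fifth: f(cons)+11=q, i(vowel)+7=p, f(cons)+11=q, t(cons)+11=e, h(cons)+11=s.

qpqes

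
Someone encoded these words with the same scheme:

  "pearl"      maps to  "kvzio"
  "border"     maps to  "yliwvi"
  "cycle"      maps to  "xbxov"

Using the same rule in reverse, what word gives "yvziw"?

Each letter is replaced by its mirror in the alphabet: a↔z, b↔y, c↔x, and so on (the Atbash cipher).
Reversing it on yvziw: y↔b, v↔e, z↔a, i↔r, w↔d.

beard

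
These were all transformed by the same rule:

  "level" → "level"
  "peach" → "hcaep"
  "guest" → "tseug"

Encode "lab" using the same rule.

The output letters match the input read backwards: level reversed is level. It's just the letters in reverse order.
Applying it to lab: reverse → bal.

bal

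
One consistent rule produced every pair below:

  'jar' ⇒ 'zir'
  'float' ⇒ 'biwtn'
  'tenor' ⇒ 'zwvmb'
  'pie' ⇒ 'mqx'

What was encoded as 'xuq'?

imp

The word is reversed, then every letter is shifted forward by 8.
Undoing it on xuq: shift back: x−8=p, u−8=m, q−8=i → pmi; then reverse → imp.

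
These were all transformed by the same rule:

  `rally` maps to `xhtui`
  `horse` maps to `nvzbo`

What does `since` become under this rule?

The shift increases by 1 at each position, starting from +6: 6, 7, 8, ….
Applying it to since: s+6=y, i+7=p, n+8=v, c+9=l, e+10=o.

ypvlo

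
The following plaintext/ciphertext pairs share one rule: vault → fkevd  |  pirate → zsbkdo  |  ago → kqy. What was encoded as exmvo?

uncle

Compare letters: v→f is +10, a→k is +10, u→e is +10 — a constant shift. It's a constant shift of +10 (ROT10).
Reversing it on exmvo: e−10=u, x−10=n, m−10=c, v−10=l, o−10=e.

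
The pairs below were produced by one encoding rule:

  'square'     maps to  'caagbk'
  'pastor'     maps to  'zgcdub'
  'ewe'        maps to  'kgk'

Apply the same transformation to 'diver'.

nofkb

The shift depends on letter class: consonant s→c is +10, but vowel u→a is +6. Two shifts are in play — +6 for a/e/i/o/u, +10 for every other letter.
Applying it to diver: d(cons)+10=n, i(vowel)+6=o, v(cons)+10=f, e(vowel)+6=k, r(cons)+10=b.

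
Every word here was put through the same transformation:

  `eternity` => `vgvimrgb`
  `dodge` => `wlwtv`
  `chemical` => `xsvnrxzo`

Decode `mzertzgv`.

Each pair mirrors across the alphabet (e↔v, t↔g, e↔v): positions sum to 25. Each letter is replaced by its mirror in the alphabet: a↔z, b↔y, c↔x, and so on (the Atbash cipher).
Reversing it on mzertzgv: m↔n, z↔a, e↔v, r↔i, t↔g, z↔a, g↔t, v↔e.

navigate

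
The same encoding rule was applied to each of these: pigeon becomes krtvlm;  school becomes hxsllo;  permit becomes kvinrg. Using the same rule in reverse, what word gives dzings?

Each pair mirrors across the alphabet (p↔k, i↔r, g↔t): positions sum to 25. Each letter is replaced by its mirror in the alphabet: a↔z, b↔y, c↔x, and so on (the Atbash cipher).
Decoding dzings: d↔w, z↔a, i↔r, n↔m, g↔t, s↔h.

warmth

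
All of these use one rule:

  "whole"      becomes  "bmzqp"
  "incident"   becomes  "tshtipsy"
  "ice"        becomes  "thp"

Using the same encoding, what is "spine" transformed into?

xutsp

The shift depends on letter class: consonant w→b is +5, but vowel o→z is +11. The rule splits by letter class: vowels +11, consonants +5.
Applying it to spine: s(cons)+5=x, p(cons)+5=u, i(vowel)+11=t, n(cons)+5=s, e(vowel)+11=p.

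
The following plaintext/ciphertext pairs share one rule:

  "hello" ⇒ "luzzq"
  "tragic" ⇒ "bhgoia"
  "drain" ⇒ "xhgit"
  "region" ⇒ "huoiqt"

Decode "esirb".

swift

h(7)→l(11) and e(4)→u(20) fit y≡23x+6 (mod 26); the inverse of 23 mod 26 is 17. Treating letters as 0–25, the rule is x ↦ 23x + 6 (mod 26).
Decoding esirb: e(4)→17·(4−6)≡18=s; s(18)→17·(18−6)≡22=w; i(8)→17·(8−6)≡8=i; r(17)→17·(17−6)≡5=f; b(1)→17·(1−6)≡19=t (all mod 26).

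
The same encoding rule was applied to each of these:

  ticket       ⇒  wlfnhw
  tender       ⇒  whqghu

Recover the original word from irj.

fog

Compare letters: t→w is +3, i→l is +3, c→f is +3 — a constant shift. Every letter moves 3 places later in the alphabet, wrapping around z→a.
Reversing it on irj: i−3=f, r−3=o, j−3=g.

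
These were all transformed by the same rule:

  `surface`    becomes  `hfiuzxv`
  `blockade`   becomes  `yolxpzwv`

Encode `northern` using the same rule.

mligsvim

Each pair mirrors across the alphabet (s↔h, u↔f, r↔i): positions sum to 25. Each letter is replaced by its mirror in the alphabet: a↔z, b↔y, c↔x, and so on (the Atbash cipher).
On northern: n↔m, o↔l, r↔i, t↔g, h↔s, e↔v, r↔i, n↔m.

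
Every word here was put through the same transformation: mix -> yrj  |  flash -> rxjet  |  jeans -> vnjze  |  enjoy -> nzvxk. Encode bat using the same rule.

njf

The rule splits by letter class: vowels +9, consonants +12.
For bat: b(cons)+12=n, a(vowel)+9=j, t(cons)+12=f.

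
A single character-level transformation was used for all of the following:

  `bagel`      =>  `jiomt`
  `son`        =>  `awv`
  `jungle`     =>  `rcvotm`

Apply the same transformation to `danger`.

Compare letters: b→j is +8, a→i is +8, g→o is +8 — a constant shift. Each letter is shifted forward by 8 in the alphabet (a Caesar shift of +8).
On danger: d+8=l, a+8=i, n+8=v, g+8=o, e+8=m, r+8=z.

livomz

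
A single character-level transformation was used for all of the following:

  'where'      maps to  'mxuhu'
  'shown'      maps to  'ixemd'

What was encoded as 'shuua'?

creek

Compare letters: w→m is +16, h→x is +16, e→u is +16 — a constant shift. It's a constant shift of +16 (ROT16).
Undoing it on shuua: s−16=c, h−16=r, u−16=e, u−16=e, a−16=k.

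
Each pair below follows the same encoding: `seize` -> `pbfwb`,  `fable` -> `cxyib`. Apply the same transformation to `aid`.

Compare letters: s→p is +23, e→b is +23, i→f is +23 — a constant shift. Every letter moves 23 places later in the alphabet, wrapping around z→a.
On aid: a+23=x, i+23=f, d+23=a.

xfa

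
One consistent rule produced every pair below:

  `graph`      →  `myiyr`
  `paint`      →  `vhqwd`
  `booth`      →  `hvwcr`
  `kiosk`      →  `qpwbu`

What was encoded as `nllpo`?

Letter i (0-indexed) is shifted by i+6, so successive shifts are 6, 7, 8, ….
Reversing it on nllpo: n−6=h, l−7=e, l−8=d, p−9=g, o−10=e.

hedge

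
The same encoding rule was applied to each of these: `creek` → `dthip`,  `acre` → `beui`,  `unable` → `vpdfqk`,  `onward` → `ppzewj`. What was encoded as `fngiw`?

In creek: c→d is +1, r→t is +2, e→h is +3, e→i is +4 — the shift increases by 1 each position. Each letter shifts forward by (position + 1), i.e. 1, 2, 3, … — the shift grows by one for each successive letter.
Decoding fngiw: f−1=e, n−2=l, g−3=d, i−4=e, w−5=r.

elder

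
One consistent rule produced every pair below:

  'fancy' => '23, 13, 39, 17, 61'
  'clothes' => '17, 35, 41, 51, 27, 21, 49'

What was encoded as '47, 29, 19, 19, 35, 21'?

f(#6)→23 and a(#1)→13: differences scale by 2, so n = 2·pos + 11. With a=1..z=26, the number is 2·pos + 11.
Reversing it on 47, 29, 19, 19, 35, 21: 47→(47−11)÷2=18=r, 29→(29−11)÷2=9=i, 19→(19−11)÷2=4=d, 19→(19−11)÷2=4=d, 35→(35−11)÷2=12=l, 21→(21−11)÷2=5=e.

riddle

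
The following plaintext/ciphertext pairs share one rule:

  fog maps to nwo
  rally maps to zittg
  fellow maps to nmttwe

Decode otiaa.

glass

Compare letters: f→n is +8, o→w is +8, g→o is +8 — a constant shift. Each letter is shifted forward by 8 in the alphabet (a Caesar shift of +8).
Reversing it on otiaa: o−8=g, t−8=l, i−8=a, a−8=s, a−8=s.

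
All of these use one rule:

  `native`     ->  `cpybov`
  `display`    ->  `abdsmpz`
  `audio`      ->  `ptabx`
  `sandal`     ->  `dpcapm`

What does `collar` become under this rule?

n(13)→c(2) and a(0)→p(15) fit y≡21x+15 (mod 26); the inverse of 21 mod 26 is 5. Treating letters as 0–25, the rule is x ↦ 21x + 15 (mod 26).
Applying it to collar: c(2)→21·2+15≡5=f; o(14)→21·14+15≡23=x; l(11)→21·11+15≡12=m; l(11)→21·11+15≡12=m; a(0)→21·0+15≡15=p; r(17)→21·17+15≡8=i (all mod 26).

fxmmpi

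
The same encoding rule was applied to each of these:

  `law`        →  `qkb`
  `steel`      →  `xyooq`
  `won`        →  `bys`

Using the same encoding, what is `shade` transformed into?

The shift depends on letter class: consonant l→q is +5, but vowel a→k is +10. Vowels shift forward by 10 and consonants shift forward by 5.
Applying it to shade: s(cons)+5=x, h(cons)+5=m, a(vowel)+10=k, d(cons)+5=i, e(vowel)+10=o.

xmkio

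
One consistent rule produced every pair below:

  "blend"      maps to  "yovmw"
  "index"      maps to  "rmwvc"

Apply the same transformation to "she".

hsv

Each pair mirrors across the alphabet (b↔y, l↔o, e↔v): positions sum to 25. Letters are reflected about the middle of the alphabet (position → 25−position): Atbash.
Applying it to she: s↔h, h↔s, e↔v.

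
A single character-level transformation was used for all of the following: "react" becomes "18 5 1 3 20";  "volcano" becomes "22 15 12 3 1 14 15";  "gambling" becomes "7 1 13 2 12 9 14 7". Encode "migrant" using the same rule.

r is letter #18 and maps to 18: an offset of 0. Letters become their 1-indexed alphabet positions: a=1 … z=26.
For migrant: m=13→13, i=9→9, g=7→7, r=18→18, a=1→1, n=14→14, t=20→20.

13 9 7 18 1 14 20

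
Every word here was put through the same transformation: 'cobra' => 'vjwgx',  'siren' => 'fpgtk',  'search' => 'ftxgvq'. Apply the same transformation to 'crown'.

c(2)→v(21) and o(14)→j(9) fit y≡25x+23 (mod 26); the inverse of 25 mod 26 is 25. Treating letters as 0–25, the rule is x ↦ 25x + 23 (mod 26).
On crown: c(2)→25·2+23≡21=v; r(17)→25·17+23≡6=g; o(14)→25·14+23≡9=j; w(22)→25·22+23≡1=b; n(13)→25·13+23≡10=k (all mod 26).

vgjbk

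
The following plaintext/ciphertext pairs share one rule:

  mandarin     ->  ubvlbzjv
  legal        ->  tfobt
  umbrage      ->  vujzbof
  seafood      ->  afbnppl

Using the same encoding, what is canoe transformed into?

The rule splits by letter class: vowels +1, consonants +8.
For canoe: c(cons)+8=k, a(vowel)+1=b, n(cons)+8=v, o(vowel)+1=p, e(vowel)+1=f.

kbvpf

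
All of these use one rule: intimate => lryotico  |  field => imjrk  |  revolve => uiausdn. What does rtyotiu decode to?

optimal

The shift increases by 1 at each position, starting from +3: 3, 4, 5, ….
Undoing it on rtyotiu: r−3=o, t−4=p, y−5=t, o−6=i, t−7=m, i−8=a, u−9=l.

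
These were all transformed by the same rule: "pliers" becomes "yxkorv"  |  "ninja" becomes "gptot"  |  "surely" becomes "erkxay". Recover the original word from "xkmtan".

The output letters match the input read backwards, each shifted +6: pliers reversed is sreilp. Two steps: reverse the string, then apply a Caesar shift of +6.
Decoding xkmtan: shift back: x−6=r, k−6=e, m−6=g, t−6=n, a−6=u, n−6=h → regnuh; then reverse → hunger.

hunger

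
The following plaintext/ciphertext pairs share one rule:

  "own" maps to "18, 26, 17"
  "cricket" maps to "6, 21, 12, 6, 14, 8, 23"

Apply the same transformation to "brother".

The number is (letter's place in the alphabet, a=1) + 3.
For brother: b=2→5, r=18→21, o=15→18, t=20→23, h=8→11, e=5→8, r=18→21.

5, 21, 18, 23, 11, 8, 21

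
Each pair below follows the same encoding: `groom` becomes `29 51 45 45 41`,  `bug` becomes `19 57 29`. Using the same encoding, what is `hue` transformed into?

g(#7)→29 and r(#18)→51: differences scale by 2, so n = 2·pos + 15. With a=1..z=26, the number is 2·pos + 15.
On hue: h=8→31, u=21→57, e=5→25.

31 57 25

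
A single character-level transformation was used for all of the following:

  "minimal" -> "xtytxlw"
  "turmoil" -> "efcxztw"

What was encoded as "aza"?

Every letter moves 11 places later in the alphabet, wrapping around z→a.
Reversing it on aza: a−11=p, z−11=o, a−11=p.

pop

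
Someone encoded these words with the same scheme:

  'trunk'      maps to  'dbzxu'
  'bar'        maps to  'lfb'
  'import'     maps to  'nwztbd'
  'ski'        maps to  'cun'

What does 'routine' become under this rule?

btzdnxj

Two shifts are in play — +5 for a/e/i/o/u, +10 for every other letter.
On routine: r(cons)+10=b, o(vowel)+5=t, u(vowel)+5=z, t(cons)+10=d, i(vowel)+5=n, n(cons)+10=x, e(vowel)+5=j.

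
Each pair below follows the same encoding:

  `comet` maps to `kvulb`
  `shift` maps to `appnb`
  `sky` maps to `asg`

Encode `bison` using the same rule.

The shift depends on letter class: consonant c→k is +8, but vowel o→v is +7. Vowels shift forward by 7 and consonants shift forward by 8.
For bison: b(cons)+8=j, i(vowel)+7=p, s(cons)+8=a, o(vowel)+7=v, n(cons)+8=v.

jpavv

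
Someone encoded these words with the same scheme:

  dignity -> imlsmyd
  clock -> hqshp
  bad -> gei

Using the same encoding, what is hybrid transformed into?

The shift depends on letter class: consonant d→i is +5, but vowel i→m is +4. The rule splits by letter class: vowels +4, consonants +5.
Applying it to hybrid: h(cons)+5=m, y(cons)+5=d, b(cons)+5=g, r(cons)+5=w, i(vowel)+4=m, d(cons)+5=i.

mdgwmi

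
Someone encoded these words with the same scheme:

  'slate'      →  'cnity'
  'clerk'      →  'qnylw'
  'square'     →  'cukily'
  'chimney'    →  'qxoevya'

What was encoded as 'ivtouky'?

This is an affine cipher: with a=0,…,z=25, each position x becomes (17x+8) mod 26.
Undoing it on ivtouky: i(8)→23·(8−8)≡0=a; v(21)→23·(21−8)≡13=n; t(19)→23·(19−8)≡19=t; o(14)→23·(14−8)≡8=i; u(20)→23·(20−8)≡16=q; k(10)→23·(10−8)≡20=u; y(24)→23·(24−8)≡4=e (all mod 26).

antique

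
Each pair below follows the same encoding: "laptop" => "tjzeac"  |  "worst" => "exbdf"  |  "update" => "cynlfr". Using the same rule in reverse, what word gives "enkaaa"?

weapon

Each letter shifts forward by (position + 8), i.e. 8, 9, 10, … — the shift grows by one for each successive letter.
Decoding enkaaa: e−8=w, n−9=e, k−10=a, a−11=p, a−12=o, a−13=n.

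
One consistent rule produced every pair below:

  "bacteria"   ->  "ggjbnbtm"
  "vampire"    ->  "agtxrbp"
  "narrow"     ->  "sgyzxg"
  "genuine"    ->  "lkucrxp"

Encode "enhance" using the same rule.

jtoiwmp

In bacteria: b→g is +5, a→g is +6, c→j is +7, t→b is +8 — the shift increases by 1 each position. Each letter shifts forward by (position + 5), i.e. 5, 6, 7, … — the shift grows by one for each successive letter.
For enhance: e+5=j, n+6=t, h+7=o, a+8=i, n+9=w, c+10=m, e+11=p.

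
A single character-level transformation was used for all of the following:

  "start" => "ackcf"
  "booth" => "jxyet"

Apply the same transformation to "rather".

zjdsqe

In start: s→a is +8, t→c is +9, a→k is +10, r→c is +11 — the shift increases by 1 each position. The shift increases by 1 at each position, starting from +8: 8, 9, 10, ….
Applying it to rather: r+8=z, a+9=j, t+10=d, h+11=s, e+12=q, r+13=e.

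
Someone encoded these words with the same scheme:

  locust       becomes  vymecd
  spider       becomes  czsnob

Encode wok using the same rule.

gyu

This is a Caesar cipher with shift 10.
Applying it to wok: w+10=g, o+10=y, k+10=u.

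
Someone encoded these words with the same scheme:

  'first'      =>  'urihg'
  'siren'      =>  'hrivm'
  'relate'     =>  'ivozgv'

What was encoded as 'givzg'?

treat

Each pair mirrors across the alphabet (f↔u, i↔r, r↔i): positions sum to 25. This is the alphabet-reversal cipher (Atbash): a becomes z, b becomes y, etc.
Undoing it on givzg: g↔t, i↔r, v↔e, z↔a, g↔t.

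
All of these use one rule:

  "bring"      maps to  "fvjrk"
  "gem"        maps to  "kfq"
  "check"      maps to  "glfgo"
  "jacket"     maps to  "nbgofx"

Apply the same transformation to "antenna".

The shift depends on letter class: consonant b→f is +4, but vowel i→j is +1. Two shifts are in play — +1 for a/e/i/o/u, +4 for every other letter.
On antenna: a(vowel)+1=b, n(cons)+4=r, t(cons)+4=x, e(vowel)+1=f, n(cons)+4=r, n(cons)+4=r, a(vowel)+1=b.

brxfrrb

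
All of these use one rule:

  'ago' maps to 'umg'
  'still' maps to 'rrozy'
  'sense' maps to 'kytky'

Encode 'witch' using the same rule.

nizoc

The output letters match the input read backwards, each shifted +6: ago reversed is oga. Read the word backwards and shift each letter +6.
Applying it to witch: reverse → hctiw; then shift: h+6=n, c+6=i, t+6=z, i+6=o, w+6=c.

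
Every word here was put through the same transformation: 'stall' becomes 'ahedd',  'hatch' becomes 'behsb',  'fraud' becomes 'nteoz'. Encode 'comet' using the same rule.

s(18)→a(0) and t(19)→h(7) fit y≡7x+4 (mod 26); the inverse of 7 mod 26 is 15. This is an affine cipher: with a=0,…,z=25, each position x becomes (7x+4) mod 26.
On comet: c(2)→7·2+4≡18=s; o(14)→7·14+4≡24=y; m(12)→7·12+4≡10=k; e(4)→7·4+4≡6=g; t(19)→7·19+4≡7=h (all mod 26).

sykgh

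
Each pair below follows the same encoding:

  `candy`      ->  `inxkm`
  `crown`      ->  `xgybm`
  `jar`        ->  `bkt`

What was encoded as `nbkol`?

The output letters match the input read backwards, each shifted +10: candy reversed is ydnac. Two steps: reverse the string, then apply a Caesar shift of +10.
Undoing it on nbkol: shift back: n−10=d, b−10=r, k−10=a, o−10=e, l−10=b → draeb; then reverse → beard.

beard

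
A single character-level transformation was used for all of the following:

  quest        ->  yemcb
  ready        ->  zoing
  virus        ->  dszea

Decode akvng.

Shifts by position in quest: pos 0: q→y (+8), pos 1: u→e (+10), pos 2: e→m (+8), pos 3: s→c (+10) — repeating every 2. It's a Vigenère-style cipher with numeric key [8,10]: position i shifts by key[i mod 2].
Decoding akvng: a−8=s, k−10=a, v−8=n, n−10=d, g−8=y.

sandy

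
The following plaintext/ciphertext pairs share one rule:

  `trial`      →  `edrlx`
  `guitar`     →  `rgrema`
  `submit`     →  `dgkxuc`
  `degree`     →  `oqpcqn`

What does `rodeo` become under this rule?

campa

Shifts by position in trial: pos 0: t→e (+11), pos 1: r→d (+12), pos 2: i→r (+9), pos 3: a→l (+11), pos 4: l→x (+12) — repeating every 3. It's a Vigenère-style cipher with numeric key [11,12,9]: position i shifts by key[i mod 3].
For rodeo: r+11=c, o+12=a, d+9=m, e+11=p, o+12=a.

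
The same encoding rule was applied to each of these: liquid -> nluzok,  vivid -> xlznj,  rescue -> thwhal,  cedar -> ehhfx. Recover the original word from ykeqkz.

In liquid: l→n is +2, i→l is +3, q→u is +4, u→z is +5 — the shift increases by 1 each position. The shift increases by 1 at each position, starting from +2: 2, 3, 4, ….
Undoing it on ykeqkz: y−2=w, k−3=h, e−4=a, q−5=l, k−6=e, z−7=s.

whales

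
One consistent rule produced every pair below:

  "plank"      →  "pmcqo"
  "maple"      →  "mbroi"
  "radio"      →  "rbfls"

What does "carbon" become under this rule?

In plank: p→p is +0, l→m is +1, a→c is +2, n→q is +3 — the shift increases by 1 each position. Letter i (0-indexed) is shifted by i+0, so successive shifts are 0, 1, 2, ….
Applying it to carbon: c+0=c, a+1=b, r+2=t, b+3=e, o+4=s, n+5=s.

cbtess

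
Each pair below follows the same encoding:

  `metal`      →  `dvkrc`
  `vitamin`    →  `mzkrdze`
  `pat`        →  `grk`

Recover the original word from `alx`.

Compare letters: m→d is +17, e→v is +17, t→k is +17 — a constant shift. It's a constant shift of +17 (ROT17).
Undoing it on alx: a−17=j, l−17=u, x−17=g.

jug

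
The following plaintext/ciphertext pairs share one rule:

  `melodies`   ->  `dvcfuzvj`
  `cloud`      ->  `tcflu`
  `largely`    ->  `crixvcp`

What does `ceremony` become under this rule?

tvivdfep

Compare letters: m→d is +17, e→v is +17, l→c is +17 — a constant shift. This is a Caesar cipher with shift 17.
On ceremony: c+17=t, e+17=v, r+17=i, e+17=v, m+17=d, o+17=f, n+17=e, y+17=p.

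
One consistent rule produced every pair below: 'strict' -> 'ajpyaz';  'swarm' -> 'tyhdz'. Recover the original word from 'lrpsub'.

The output letters match the input read backwards, each shifted +7: strict reversed is tcirts. Two steps: reverse the string, then apply a Caesar shift of +7.
Decoding lrpsub: shift back: l−7=e, r−7=k, p−7=i, s−7=l, u−7=n, b−7=u → ekilnu; then reverse → unlike.

unlike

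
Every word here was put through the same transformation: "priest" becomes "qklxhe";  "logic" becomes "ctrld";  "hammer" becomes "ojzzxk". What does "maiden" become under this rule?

p(15)→q(16) and r(17)→k(10) fit y≡23x+9 (mod 26); the inverse of 23 mod 26 is 17. Each letter's alphabet position (a=0..z=25) is mapped through 23·x+9 mod 26 — an affine cipher.
Applying it to maiden: m(12)→23·12+9≡25=z; a(0)→23·0+9≡9=j; i(8)→23·8+9≡11=l; d(3)→23·3+9≡0=a; e(4)→23·4+9≡23=x; n(13)→23·13+9≡22=w (all mod 26).

zjlaxw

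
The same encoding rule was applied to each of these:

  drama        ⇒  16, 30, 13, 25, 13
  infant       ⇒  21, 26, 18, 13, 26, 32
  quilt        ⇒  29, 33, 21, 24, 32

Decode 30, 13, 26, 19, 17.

The number is (letter's place in the alphabet, a=1) + 12.
Reversing it on 30, 13, 26, 19, 17: 30→(30−12)÷1=18=r, 13→(13−12)÷1=1=a, 26→(26−12)÷1=14=n, 19→(19−12)÷1=7=g, 17→(17−12)÷1=5=e.

range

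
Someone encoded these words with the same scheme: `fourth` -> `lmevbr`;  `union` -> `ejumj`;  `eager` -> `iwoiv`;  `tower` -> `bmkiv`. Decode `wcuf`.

Each letter's alphabet position (a=0..z=25) is mapped through 3·x+22 mod 26 — an affine cipher.
Reversing it on wcuf: w(22)→9·(22−22)≡0=a; c(2)→9·(2−22)≡2=c; u(20)→9·(20−22)≡8=i; f(5)→9·(5−22)≡3=d (all mod 26).

acid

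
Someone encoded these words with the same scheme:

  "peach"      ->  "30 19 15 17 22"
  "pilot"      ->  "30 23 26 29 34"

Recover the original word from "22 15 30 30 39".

happy

Each letter is replaced by its alphabet position (a=1..z=26) + 14.
Decoding 22 15 30 30 39: 22→(22−14)÷1=8=h, 15→(15−14)÷1=1=a, 30→(30−14)÷1=16=p, 30→(30−14)÷1=16=p, 39→(39−14)÷1=25=y.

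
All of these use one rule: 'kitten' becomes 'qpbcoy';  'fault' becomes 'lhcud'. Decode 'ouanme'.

insect

In kitten: k→q is +6, i→p is +7, t→b is +8, t→c is +9 — the shift increases by 1 each position. Each letter shifts forward by (position + 6), i.e. 6, 7, 8, … — the shift grows by one for each successive letter.
Undoing it on ouanme: o−6=i, u−7=n, a−8=s, n−9=e, m−10=c, e−11=t.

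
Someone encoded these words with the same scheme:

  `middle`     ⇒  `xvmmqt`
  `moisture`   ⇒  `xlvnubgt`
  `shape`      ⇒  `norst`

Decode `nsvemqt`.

spindle

m(12)→x(23) and i(8)→v(21) fit y≡7x+17 (mod 26); the inverse of 7 mod 26 is 15. Treating letters as 0–25, the rule is x ↦ 7x + 17 (mod 26).
Decoding nsvemqt: n(13)→15·(13−17)≡18=s; s(18)→15·(18−17)≡15=p; v(21)→15·(21−17)≡8=i; e(4)→15·(4−17)≡13=n; m(12)→15·(12−17)≡3=d; q(16)→15·(16−17)≡11=l; t(19)→15·(19−17)≡4=e (all mod 26).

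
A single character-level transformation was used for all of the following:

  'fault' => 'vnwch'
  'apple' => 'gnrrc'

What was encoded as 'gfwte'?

crude

The output letters match the input read backwards, each shifted +2: fault reversed is tluaf. Read the word backwards and shift each letter +2.
Undoing it on gfwte: shift back: g−2=e, f−2=d, w−2=u, t−2=r, e−2=c → edurc; then reverse → crude.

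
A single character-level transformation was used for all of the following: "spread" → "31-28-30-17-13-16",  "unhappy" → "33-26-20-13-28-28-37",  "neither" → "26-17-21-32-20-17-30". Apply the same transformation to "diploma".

s is letter #19 and maps to 31: an offset of 12. The number is (letter's place in the alphabet, a=1) + 12.
On diploma: d=4→16, i=9→21, p=16→28, l=12→24, o=15→27, m=13→25, a=1→13.

16-21-28-24-27-25-13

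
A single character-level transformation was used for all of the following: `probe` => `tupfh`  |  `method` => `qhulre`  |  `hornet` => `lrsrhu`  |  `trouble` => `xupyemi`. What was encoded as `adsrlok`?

warning

Shifts by position in probe: pos 0: p→t (+4), pos 1: r→u (+3), pos 2: o→p (+1), pos 3: b→f (+4), pos 4: e→h (+3) — repeating every 3. The shifts repeat in a cycle of length 3: positions 0,1,… shift by +4, +3, +1, then the pattern repeats.
Undoing it on adsrlok: a−4=w, d−3=a, s−1=r, r−4=n, l−3=i, o−1=n, k−4=g.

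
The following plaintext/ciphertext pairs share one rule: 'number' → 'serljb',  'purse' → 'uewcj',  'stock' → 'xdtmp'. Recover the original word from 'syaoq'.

Shifts by position in number: pos 0: n→s (+5), pos 1: u→e (+10), pos 2: m→r (+5), pos 3: b→l (+10) — repeating every 2. The shifts repeat in a cycle of length 2: positions 0,1,… shift by +5, +10, then the pattern repeats.
Reversing it on syaoq: s−5=n, y−10=o, a−5=v, o−10=e, q−5=l.

novel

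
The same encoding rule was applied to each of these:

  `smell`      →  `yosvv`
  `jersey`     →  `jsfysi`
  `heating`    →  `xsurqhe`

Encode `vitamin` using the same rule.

dqruoqh

Each letter's alphabet position (a=0..z=25) is mapped through 19·x+20 mod 26 — an affine cipher.
For vitamin: v(21)→19·21+20≡3=d; i(8)→19·8+20≡16=q; t(19)→19·19+20≡17=r; a(0)→19·0+20≡20=u; m(12)→19·12+20≡14=o; i(8)→19·8+20≡16=q; n(13)→19·13+20≡7=h (all mod 26).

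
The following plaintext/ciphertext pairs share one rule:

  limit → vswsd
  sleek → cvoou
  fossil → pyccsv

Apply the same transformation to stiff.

cdspp

Compare letters: l→v is +10, i→s is +10, m→w is +10 — a constant shift. Each letter is shifted forward by 10 in the alphabet (a Caesar shift of +10).
For stiff: s+10=c, t+10=d, i+10=s, f+10=p, f+10=p.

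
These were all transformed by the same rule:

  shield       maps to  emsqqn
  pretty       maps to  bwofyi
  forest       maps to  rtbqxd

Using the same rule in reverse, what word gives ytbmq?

moral

Shifts by position in shield: pos 0: s→e (+12), pos 1: h→m (+5), pos 2: i→s (+10), pos 3: e→q (+12), pos 4: l→q (+5), pos 5: d→n (+10) — repeating every 3. It's a Vigenère-style cipher with numeric key [12,5,10]: position i shifts by key[i mod 3].
Reversing it on ytbmq: y−12=m, t−5=o, b−10=r, m−12=a, q−5=l.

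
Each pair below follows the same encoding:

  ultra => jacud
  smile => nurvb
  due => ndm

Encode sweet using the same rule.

cnnfb

The output letters match the input read backwards, each shifted +9: ultra reversed is artlu. Two steps: reverse the string, then apply a Caesar shift of +9.
For sweet: reverse → teews; then shift: t+9=c, e+9=n, e+9=n, w+9=f, s+9=b.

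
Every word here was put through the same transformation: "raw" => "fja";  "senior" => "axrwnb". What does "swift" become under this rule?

corfb

Read the word backwards and shift each letter +9.
Applying it to swift: reverse → tfiws; then shift: t+9=c, f+9=o, i+9=r, w+9=f, s+9=b.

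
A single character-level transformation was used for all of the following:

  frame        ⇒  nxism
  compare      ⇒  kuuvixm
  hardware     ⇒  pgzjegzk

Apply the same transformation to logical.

Shifts by position in frame: pos 0: f→n (+8), pos 1: r→x (+6), pos 2: a→i (+8), pos 3: m→s (+6) — repeating every 2. It's a Vigenère-style cipher with numeric key [8,6]: position i shifts by key[i mod 2].
Applying it to logical: l+8=t, o+6=u, g+8=o, i+6=o, c+8=k, a+6=g, l+8=t.

tuookgt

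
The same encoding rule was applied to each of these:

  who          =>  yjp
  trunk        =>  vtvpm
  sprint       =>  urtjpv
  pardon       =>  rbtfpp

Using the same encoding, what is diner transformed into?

The shift depends on letter class: consonant w→y is +2, but vowel o→p is +1. Two shifts are in play — +1 for a/e/i/o/u, +2 for every other letter.
For diner: d(cons)+2=f, i(vowel)+1=j, n(cons)+2=p, e(vowel)+1=f, r(cons)+2=t.

fjpft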